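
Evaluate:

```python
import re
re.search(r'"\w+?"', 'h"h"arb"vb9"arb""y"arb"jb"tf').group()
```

'"h"'

`search` walks the string left to right and returns the first match it finds.
The match spans [1:4] → '"h"'.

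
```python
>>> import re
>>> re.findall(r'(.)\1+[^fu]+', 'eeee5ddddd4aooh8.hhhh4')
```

['e']

A backreference is literal: `\1` must see the identical characters the first group matched.
One capturing group, so `findall` returns just the captured substring from the one match — 1 in all.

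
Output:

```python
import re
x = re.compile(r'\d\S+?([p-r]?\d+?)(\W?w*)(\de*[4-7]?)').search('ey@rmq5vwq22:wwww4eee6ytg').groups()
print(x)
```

('q2', '', '2')

Pattern: a digit, then one or more of a non-whitespace character (lazy); then optionally a character in [p-r], then one or more of a digit (lazy) (captured); then optionally a non-word character, then zero or more of a literal 'w' (captured); then a digit, then zero or more of the literal 'e', then optionally a character in [4-7] (captured).
`re.search` scans for the first position where the pattern succeeds.
The match spans [6:12] → '5vwq22'.
Captured: group 1 = 'q2', group 2 = '', group 3 = '2'.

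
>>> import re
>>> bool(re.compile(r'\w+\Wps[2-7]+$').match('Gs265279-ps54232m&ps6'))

`re.match` only tries the pattern at the start of the string.
Here the pattern fails at index 0, so the call returns None, and `bool(None)` is False.

False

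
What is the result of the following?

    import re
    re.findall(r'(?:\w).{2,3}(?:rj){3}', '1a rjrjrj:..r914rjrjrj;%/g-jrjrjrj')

The pattern matches a word character (non-capturing group); then 2 to 3 of any character, then the literal 'rj' repeated 3 times.
Scanning left to right: at [0:9] → '1a rjrjrj'; at [12:22] → 'r914rjrjrj'; at [25:34] → 'g-jrjrjrj'.
`findall` yields the raw match text (3 of them) because the pattern has no groups.

['1a rjrjrj', 'r914rjrjrj', 'g-jrjrjrj']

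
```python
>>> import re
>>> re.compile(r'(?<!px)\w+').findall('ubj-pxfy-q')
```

['ubj', 'pxfy', 'q']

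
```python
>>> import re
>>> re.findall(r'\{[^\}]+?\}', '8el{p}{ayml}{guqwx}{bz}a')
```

Scanning left to right: at [3:6] → '{p}'; at [6:12] → '{ayml}'; at [12:19] → '{guqwx}'; at [19:23] → '{bz}'.
`findall` yields the raw match text (4 of them) because the pattern has no groups.

['{p}', '{ayml}', '{guqwx}', '{bz}']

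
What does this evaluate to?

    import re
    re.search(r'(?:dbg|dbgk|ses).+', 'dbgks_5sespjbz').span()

Unlike `match`, `search` isn't anchored — it looks for the pattern anywhere in the string.
The match spans [0:14] → 'dbgks_5sespjbz'.

(0, 14)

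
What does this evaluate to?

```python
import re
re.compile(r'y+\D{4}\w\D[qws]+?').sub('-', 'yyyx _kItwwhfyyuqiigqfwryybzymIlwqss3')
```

'-whf-fwr-qss3'

This matches one or more of the literal 'y', then exactly 4 of a non-digit; then a word character, then a non-digit, then one or more of one of [qws] (lazy).
A `+?`/`*?`/`{m,n}?` starts at its minimum and grows only as far as needed for what follows to match.
Matches: at [0:10] → 'yyyx _kItw'; at [13:21] → 'yyuqiigq'; at [24:33] → 'yybzymIlw'.
Every occurrence is swapped for '-'.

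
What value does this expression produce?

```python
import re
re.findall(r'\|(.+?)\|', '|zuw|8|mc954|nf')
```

A `+?`/`*?`/`{m,n}?` starts at its minimum and grows only as far as needed for what follows to match.
Matches: at [0:5] match '|zuw|', group 1 = 'zuw'; at [6:13] match '|mc954|', group 1 = 'mc954'.
`findall` collects group 1 from each match (2 total).

['zuw', 'mc954']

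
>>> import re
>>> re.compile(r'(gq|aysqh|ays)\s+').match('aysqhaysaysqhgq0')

None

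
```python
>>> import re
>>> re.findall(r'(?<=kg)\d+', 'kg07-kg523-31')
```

['07', '523']

Lookahead/lookbehind check context without consuming it, so the matched span excludes the asserted characters.
Walking the string: at [2:4] → '07'; at [7:10] → '523'.
With no groups in the pattern, `findall` gives back each whole match — 2 here.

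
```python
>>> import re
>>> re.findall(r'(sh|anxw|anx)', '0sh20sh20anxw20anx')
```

['sh', 'sh', 'anxw', 'anx']

Alternation isn't longest-match — the leftmost alternative that fits at this position is chosen.
With a single group, `findall` returns only what that group captured — 4 items.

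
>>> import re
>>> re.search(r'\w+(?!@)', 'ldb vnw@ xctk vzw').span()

(0, 3)

Because the assertion is negative and zero-width, positions next to the forbidden text are skipped.
The match spans [0:3] → 'ldb'.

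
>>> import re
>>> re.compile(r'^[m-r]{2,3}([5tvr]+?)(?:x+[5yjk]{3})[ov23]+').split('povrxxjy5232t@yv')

Pattern: anchored at the start of the string; then 2 to 3 of a character in [m-r]; then one or more of one of [5tvr] (lazy) (captured); then one or more of the literal 'x', then exactly 3 of one of [5yjk] (non-capturing group); then one or more of one of [ov23].
Because the pattern has a capturing group, `split` also inserts each captured text between the pieces.

['', 'vr', 't@yv']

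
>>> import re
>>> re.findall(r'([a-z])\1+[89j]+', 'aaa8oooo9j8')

['a', 'o']

`\1` has to match the exact text group 1 already captured.
Scanning left to right: at [0:4] match 'aaa8', group 1 = 'a'; at [4:11] match 'oooo9j8', group 1 = 'o'.
One capturing group, so `findall` returns just the captured substring from each match — 2 in all.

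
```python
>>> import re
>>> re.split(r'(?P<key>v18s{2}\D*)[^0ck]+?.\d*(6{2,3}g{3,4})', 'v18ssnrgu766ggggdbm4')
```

['', 'v18ssnrg', '66gggg', 'dbm4']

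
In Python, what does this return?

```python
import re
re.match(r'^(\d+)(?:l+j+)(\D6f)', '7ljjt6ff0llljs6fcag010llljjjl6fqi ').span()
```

(0, 7)

The pattern matches anchored at the start of the string; then one or more of a digit (captured); then one or more of the literal 'l', then one or more of the literal 'j' (non-capturing group); then a non-digit, then the literal '6f' (captured).
`re.match` won't scan ahead — the pattern has to work from the very first character.
The match spans [0:7] → '7ljjt6f'.
Captured: group 1 = '7', group 2 = 't6f'.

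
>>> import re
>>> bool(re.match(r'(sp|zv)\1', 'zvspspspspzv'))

`\1` has to match the exact text group 1 already captured.
`match` is anchored at position 0; if the pattern doesn't fit there, it returns None.
Here the string doesn't start with a match, so the call returns None, and `bool(None)` is False.

False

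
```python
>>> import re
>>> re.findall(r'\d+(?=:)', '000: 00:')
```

The positive lookaround only admits positions where the adjacent text matches; those characters stay outside the span.
Scanning left to right: at [0:3] → '000'; at [5:7] → '00'.
No capturing groups, so `findall` returns the 2 full match strings.

['000', '00']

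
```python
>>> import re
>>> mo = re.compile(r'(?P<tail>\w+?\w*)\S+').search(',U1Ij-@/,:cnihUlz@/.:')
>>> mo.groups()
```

Pattern: one or more of a word character (lazy), then zero or more of a word character (captured as 'tail'); then one or more of a non-whitespace character.
`re.search` tries every starting position until one works.
The match spans [1:21] → 'U1Ij-@/,:cnihUlz@/.:'.
Captured: group 1 = 'U1Ij'.

('U1Ij',)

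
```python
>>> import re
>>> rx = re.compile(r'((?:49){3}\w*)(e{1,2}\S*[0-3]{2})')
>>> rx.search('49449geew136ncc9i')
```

None

The pattern matches the literal '49' repeated 3 times, then zero or more of a word character (captured); then 1 to 2 of a literal 'e', then zero or more of a non-whitespace character, then exactly 2 of a character in [0-3] (captured).
`search` walks the string left to right and returns the first match it finds.
Here no position works, so the call returns None.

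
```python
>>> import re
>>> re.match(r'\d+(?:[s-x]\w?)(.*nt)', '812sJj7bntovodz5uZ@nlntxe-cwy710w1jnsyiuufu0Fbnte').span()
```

(0, 48)

This matches one or more of a digit; then a character in [s-x], then optionally a word character (non-capturing group); then zero or more of any character, then the literal 'nt' (captured).
`re.match` only tries the pattern at the start of the string.
The match spans [0:48] → '812sJj7bntovodz5uZ@nlntxe-cwy710w1jnsyiuufu0Fbnt'.
Captured: group 1 = 'j7bntovodz5uZ@nlntxe-cwy710w1jnsyiuufu0Fbnt'.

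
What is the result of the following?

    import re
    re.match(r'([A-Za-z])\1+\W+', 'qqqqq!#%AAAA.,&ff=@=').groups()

('q',)

The match spans [0:8] → 'qqqqq!#%'.
Captured: group 1 = 'q'.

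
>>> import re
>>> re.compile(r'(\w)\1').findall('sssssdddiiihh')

['s', 's', 'd', 'i', 'h']

The backreference `\1` re-matches whatever the first group consumed, character for character.
Matches: at [0:2] match 'ss', group 1 = 's'; at [2:4] match 'ss', group 1 = 's'; at [5:7] match 'dd', group 1 = 'd'; at [8:10] match 'ii', group 1 = 'i'; at [11:13] match 'hh', group 1 = 'h'.
With a single group, `findall` returns only what that group captured — 5 items.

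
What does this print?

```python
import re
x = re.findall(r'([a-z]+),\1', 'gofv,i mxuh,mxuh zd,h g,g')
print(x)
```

After group 1 captures some text, `\1` only succeeds where that same text appears again.
With a single group, `findall` returns only what that group captured — 2 items.

['mxuh', 'g']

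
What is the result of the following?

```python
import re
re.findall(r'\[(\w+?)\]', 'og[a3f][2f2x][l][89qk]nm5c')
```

Scanning left to right: at [2:7] match '[a3f]', group 1 = 'a3f'; at [7:13] match '[2f2x]', group 1 = '2f2x'; at [13:16] match '[l]', group 1 = 'l'; at [16:22] match '[89qk]', group 1 = '89qk'.
`findall` collects group 1 from each match (4 total).

['a3f', '2f2x', 'l', '89qk']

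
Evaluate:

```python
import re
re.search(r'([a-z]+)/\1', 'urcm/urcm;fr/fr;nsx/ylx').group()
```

'urcm/urcm'

After group 1 captures some text, `\1` only succeeds where that same text appears again.
The match spans [0:9] → 'urcm/urcm'.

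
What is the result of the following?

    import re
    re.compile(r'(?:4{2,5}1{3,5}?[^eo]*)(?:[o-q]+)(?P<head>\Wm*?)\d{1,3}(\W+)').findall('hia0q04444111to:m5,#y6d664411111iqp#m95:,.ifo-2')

This matches 2 to 5 of the literal '4', then 3 to 5 of a literal '1' (lazy), then zero or more of any character except [eo] (non-capturing group); then one or more of a character in [o-q] (non-capturing group); then a non-word character, then zero or more of the literal 'm' (lazy) (captured as 'head'); then 1 to 3 of a digit; then one or more of a non-word character (captured).
Scanning left to right: at [6:20] match '4444111to:m5,#', groups = (':m', ',#'); at [25:42] match '4411111iqp#m95:,.', groups = ('#m', ':,.').
2 groups means each result is a tuple of 2 captured strings — 2 here.

[(':m', ',#'), ('#m', ':,.')]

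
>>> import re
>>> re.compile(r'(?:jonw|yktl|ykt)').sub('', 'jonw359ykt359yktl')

Branches in `(...|...)` are attempted left-to-right; the first branch that allows the whole pattern to succeed is taken.
Matches: at [0:4] → 'jonw'; at [7:10] → 'ykt'; at [13:17] → 'yktl'.
Every occurrence is swapped for ''.

'359359'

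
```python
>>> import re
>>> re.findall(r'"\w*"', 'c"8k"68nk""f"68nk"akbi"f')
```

Walking the string: at [1:5] → '"8k"'; at [9:11] → '""'; at [12:18] → '"68nk"'.
Since nothing is captured, `findall` lists the 3 matched substrings directly.

['"8k"', '""', '"68nk"']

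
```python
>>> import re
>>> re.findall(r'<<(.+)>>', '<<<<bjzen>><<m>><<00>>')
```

`findall` collects group 1 from the one match (1 total).

['<<bjzen>><<m>><<00']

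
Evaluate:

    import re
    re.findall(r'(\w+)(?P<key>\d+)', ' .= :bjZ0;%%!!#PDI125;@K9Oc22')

[('bjZ', '0'), ('PDI12', '5'), ('K9Oc2', '2')]

Pattern: one or more of a word character (captured); then one or more of a digit (captured as 'key').
Walking the string: at [5:9] match 'bjZ0', groups = ('bjZ', '0'); at [15:21] match 'PDI125', groups = ('PDI12', '5'); at [23:29] match 'K9Oc22', groups = ('K9Oc2', '2').
With 2 capturing groups, `findall` returns a 2-tuple per match.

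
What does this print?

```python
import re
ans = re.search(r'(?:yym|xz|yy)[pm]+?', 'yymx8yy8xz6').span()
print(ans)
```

(0, 3)

Unlike `match`, `search` isn't anchored — it looks for the pattern anywhere in the string.
The match spans [0:3] → 'yym'.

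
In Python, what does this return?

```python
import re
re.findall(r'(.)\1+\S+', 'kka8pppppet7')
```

['k']

`\1` is not a pattern — it's the concrete string captured by group 1, re-applied verbatim.
Scanning left to right: at [0:12] match 'kka8pppppet7', group 1 = 'k'.
With a single group, `findall` returns only what that group captured — 1 item.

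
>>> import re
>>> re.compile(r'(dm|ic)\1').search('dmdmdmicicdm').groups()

The match spans [0:4] → 'dmdm'.
Captured: group 1 = 'dm'.

('dm',)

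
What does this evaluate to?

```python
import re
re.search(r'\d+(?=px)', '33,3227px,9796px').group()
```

Lookahead/lookbehind check context without consuming it, so the matched span excludes the asserted characters.
The match spans [3:7] → '3227'.

'3227'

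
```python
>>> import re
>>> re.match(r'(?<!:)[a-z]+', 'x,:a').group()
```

'x'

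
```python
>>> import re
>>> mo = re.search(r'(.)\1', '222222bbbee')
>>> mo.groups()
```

A backreference is literal: `\1` must see the identical characters the first group matched.
`search` walks the string left to right and returns the first match it finds.
The match spans [0:2] → '22'.
Captured: group 1 = '2'.

('2',)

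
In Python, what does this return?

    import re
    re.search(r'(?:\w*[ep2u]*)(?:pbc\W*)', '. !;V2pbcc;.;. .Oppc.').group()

'V2pbc'

The match spans [4:9] → 'V2pbc'.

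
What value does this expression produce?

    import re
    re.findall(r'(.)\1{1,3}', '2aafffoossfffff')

['a', 'f', 'o', 's', 'f']

A backreference is literal: `\1` must see the identical characters the first group matched.
Matches: at [1:3] match 'aa', group 1 = 'a'; at [3:6] match 'fff', group 1 = 'f'; at [6:8] match 'oo', group 1 = 'o'; at [8:10] match 'ss', group 1 = 's'; at [10:14] match 'ffff', group 1 = 'f'.
With a single group, `findall` returns only what that group captured — 5 items.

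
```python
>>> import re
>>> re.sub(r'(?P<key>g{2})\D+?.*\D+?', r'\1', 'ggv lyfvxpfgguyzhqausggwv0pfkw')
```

Pattern: exactly 2 of a literal 'g' (captured as 'key'); then one or more of a non-digit (lazy); then zero or more of any character, then one or more of a non-digit (lazy).
Matches: at [0:30] → 'ggv lyfvxpfgguyzhqausggwv0pfkw'.
The replacement refers to a captured group, so each match is rewritten using its own captured text.

'gg'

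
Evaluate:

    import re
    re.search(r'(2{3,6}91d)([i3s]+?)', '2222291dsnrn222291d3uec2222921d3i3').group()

The pattern matches 3 to 6 of the literal '2', then the literal '91d' (captured); then one or more of one of [i3s] (lazy) (captured).
`search` walks the string left to right and returns the first match it finds.
The match spans [0:9] → '2222291ds'.
Captured: group 1 = '2222291d', group 2 = 's'.

'2222291ds'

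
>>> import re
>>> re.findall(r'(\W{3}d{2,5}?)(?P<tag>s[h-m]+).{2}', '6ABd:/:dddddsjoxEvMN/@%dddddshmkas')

[(':/:ddddd', 'sj'), ('/@%ddddd', 'shmk')]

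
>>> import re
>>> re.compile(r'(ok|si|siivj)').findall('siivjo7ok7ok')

Alternation tries branches left to right and keeps the first one that lets the overall match succeed at that position.
Because there's exactly one group, `findall` drops the full match and keeps group 1 from each hit.

['si', 'ok', 'ok']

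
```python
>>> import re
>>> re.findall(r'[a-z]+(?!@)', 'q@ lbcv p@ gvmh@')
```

['lbcv', 'gvm']

A negative assertion filters positions out without eating any characters.
Since nothing is captured, `findall` lists the 2 matched substrings directly.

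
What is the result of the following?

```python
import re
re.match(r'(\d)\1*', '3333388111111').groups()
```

After group 1 captures some text, `\1` only succeeds where that same text appears again.
With `match`, the pattern is implicitly anchored at the beginning.
The match spans [0:5] → '33333'.
Captured: group 1 = '3'.

('3',)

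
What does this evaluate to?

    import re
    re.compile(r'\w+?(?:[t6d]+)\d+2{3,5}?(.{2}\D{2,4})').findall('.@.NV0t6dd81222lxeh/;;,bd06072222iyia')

The pattern matches one or more of a word character (lazy); then one or more of one of [t6d] (non-capturing group); then one or more of a digit, then 3 to 5 of a literal '2' (lazy); then exactly 2 of any character, then 2 to 4 of a non-digit (captured).
Matches: at [3:21] match 'NV0t6dd81222lxeh/;', group 1 = 'lxeh/;'; at [23:37] match 'bd06072222iyia', group 1 = 'iyia'.
Because there's exactly one group, `findall` drops the full match and keeps group 1 from each hit.

['lxeh/;', 'iyia']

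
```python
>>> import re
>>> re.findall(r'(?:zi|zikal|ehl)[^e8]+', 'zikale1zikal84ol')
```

['zikal', 'zikal']

Matches: at [0:5] → 'zikal'; at [7:12] → 'zikal'.
No capturing groups, so `findall` returns the 2 full match strings.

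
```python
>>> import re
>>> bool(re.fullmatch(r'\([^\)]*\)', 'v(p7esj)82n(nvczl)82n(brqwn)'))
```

False

For `fullmatch`, every character of the input must be accounted for by the pattern.
Here the string isn't matched end-to-end, so the call returns None, and `bool(None)` is False.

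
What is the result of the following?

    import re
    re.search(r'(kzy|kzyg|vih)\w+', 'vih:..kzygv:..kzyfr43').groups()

('kzy',)

The match spans [6:11] → 'kzygv'.
Captured: group 1 = 'kzy'.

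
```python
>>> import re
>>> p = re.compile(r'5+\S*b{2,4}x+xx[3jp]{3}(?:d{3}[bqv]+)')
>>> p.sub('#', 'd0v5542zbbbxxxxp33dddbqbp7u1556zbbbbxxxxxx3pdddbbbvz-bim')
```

'd0v#p7u1556zbbbbxxxxxx3pdddbbbvz-bim'

Pattern: one or more of the literal '5', then zero or more of a non-whitespace character; then 2 to 4 of a literal 'b'; then one or more of the literal 'x', then the literal 'xx', then exactly 3 of one of [3jp]; then exactly 3 of the literal 'd', then one or more of one of [bqv] (non-capturing group).
Matches: at [3:24] → '5542zbbbxxxxp33dddbqb'.
`sub` substitutes '#' at each match site.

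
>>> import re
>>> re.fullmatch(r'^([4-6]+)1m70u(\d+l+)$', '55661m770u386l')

None

Pattern: anchored at the start of the string; then one or more of a character in [4-6] (captured); then the literal '1m7', then the literal '0u'; then one or more of a digit, then one or more of the literal 'l' (captured); then anchored at the end.
`re.fullmatch` requires the pattern to consume the entire string.
Here the pattern can't cover the whole string, so the call returns None.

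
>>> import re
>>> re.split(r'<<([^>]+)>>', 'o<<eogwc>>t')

['o', 'eogwc', 't']

`re.split` interleaves the captured-group text with the surrounding fragments.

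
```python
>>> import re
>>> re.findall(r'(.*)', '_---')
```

['_---', '']

One capturing group, so `findall` returns just the captured substring from each match — 2 in all.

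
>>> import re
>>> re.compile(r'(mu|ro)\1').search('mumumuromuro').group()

'mumu'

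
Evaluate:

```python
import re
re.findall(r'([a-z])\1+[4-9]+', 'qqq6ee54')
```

['q', 'e']

After group 1 captures some text, `\1` only succeeds where that same text appears again.
Because there's exactly one group, `findall` drops the full match and keeps group 1 from each hit.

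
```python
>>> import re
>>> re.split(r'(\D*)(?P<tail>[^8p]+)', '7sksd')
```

['', '', '7sksd', '']

Pattern: zero or more of a non-digit (captured); then one or more of any character except [8p] (captured as 'tail').
Matches to split on: at [0:5] → '7sksd'.
Because the pattern has a capturing group, `split` also inserts each captured text between the pieces.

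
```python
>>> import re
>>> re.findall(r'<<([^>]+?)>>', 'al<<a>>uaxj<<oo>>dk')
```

['a', 'oo']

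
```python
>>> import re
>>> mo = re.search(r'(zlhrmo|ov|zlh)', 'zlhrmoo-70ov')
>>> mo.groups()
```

('zlhrmo',)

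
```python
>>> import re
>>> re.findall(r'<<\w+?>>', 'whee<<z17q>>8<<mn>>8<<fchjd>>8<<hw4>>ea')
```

['<<z17q>>', '<<mn>>', '<<fchjd>>', '<<hw4>>']

`findall` yields the raw match text (4 of them) because the pattern has no groups.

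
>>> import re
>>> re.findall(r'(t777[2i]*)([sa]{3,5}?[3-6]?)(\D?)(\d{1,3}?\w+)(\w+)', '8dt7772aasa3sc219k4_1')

With the lazy modifier that quantifier settles for the fewest repetitions that let the rest of the pattern succeed (the atoms after it are unaffected and can still be greedy).
With 5 capturing groups, `findall` returns a 5-tuple per match.

[('t7772', 'aas', 'a', '3sc219k4_', '1')]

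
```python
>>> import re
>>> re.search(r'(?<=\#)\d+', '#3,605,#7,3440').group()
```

Because the assertion is zero-width, the text it checks is not consumed and won't appear in the result.
The match spans [1:2] → '3'.

'3'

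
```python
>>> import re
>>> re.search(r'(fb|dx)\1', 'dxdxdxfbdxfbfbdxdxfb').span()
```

After group 1 captures some text, `\1` only succeeds where that same text appears again.
The match spans [0:4] → 'dxdx'.

(0, 4)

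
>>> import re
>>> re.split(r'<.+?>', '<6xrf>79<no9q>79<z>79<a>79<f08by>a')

['', '79', '79', '79', '79', 'a']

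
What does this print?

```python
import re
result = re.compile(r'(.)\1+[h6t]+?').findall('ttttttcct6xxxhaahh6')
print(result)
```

After group 1 captures some text, `\1` only succeeds where that same text appears again.
One capturing group, so `findall` returns just the captured substring from each match — 4 in all.

['t', 'c', 'x', 'a']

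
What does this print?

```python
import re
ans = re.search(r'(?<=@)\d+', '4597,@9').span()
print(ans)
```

(6, 7)

The positive lookaround only admits positions where the adjacent text matches; those characters stay outside the span.
Unlike `match`, `search` isn't anchored — it looks for the pattern anywhere in the string.
The match spans [6:7] → '9'.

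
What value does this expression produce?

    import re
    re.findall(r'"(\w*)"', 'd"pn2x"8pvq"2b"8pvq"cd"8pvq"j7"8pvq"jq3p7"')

['pn2x', '2b', 'cd', 'j7', 'jq3p7']

Scanning left to right: at [1:7] match '"pn2x"', group 1 = 'pn2x'; at [11:15] match '"2b"', group 1 = '2b'; at [19:23] match '"cd"', group 1 = 'cd'; at [27:31] match '"j7"', group 1 = 'j7'; at [35:42] match '"jq3p7"', group 1 = 'jq3p7'.
Because there's exactly one group, `findall` drops the full match and keeps group 1 from each hit.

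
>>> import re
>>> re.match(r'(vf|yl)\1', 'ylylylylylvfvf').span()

(0, 4)

`\1` is not a pattern — it's the concrete string captured by group 1, re-applied verbatim.
`re.match` only tries the pattern at the start of the string.
The match spans [0:4] → 'ylyl'.
Captured: group 1 = 'yl'.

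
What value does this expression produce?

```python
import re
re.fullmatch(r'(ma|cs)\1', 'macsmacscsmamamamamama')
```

None

`\1` has to match the exact text group 1 already captured.
`re.fullmatch` requires the pattern to consume the entire string.
Here there's no way to consume every character, so the call returns None.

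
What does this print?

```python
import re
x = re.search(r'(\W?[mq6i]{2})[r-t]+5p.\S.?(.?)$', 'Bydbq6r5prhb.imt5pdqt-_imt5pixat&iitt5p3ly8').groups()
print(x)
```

('&ii', '8')

The match spans [32:43] → '&iitt5p3ly8'.
Captured: group 1 = '&ii', group 2 = '8'.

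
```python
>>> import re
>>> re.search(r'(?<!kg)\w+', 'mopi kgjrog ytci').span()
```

A negative assertion filters positions out without eating any characters.
The match spans [0:4] → 'mopi'.

(0, 4)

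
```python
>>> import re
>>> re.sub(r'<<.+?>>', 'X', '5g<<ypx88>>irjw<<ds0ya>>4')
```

A non-greedy quantifier consumes as few characters as it can — just enough that the remainder of the pattern still matches from where it stops; whatever follows it matches normally.
Matches: at [2:11] → '<<ypx88>>'; at [15:24] → '<<ds0ya>>'.
`sub` substitutes 'X' at each match site.

'5gXirjwX4'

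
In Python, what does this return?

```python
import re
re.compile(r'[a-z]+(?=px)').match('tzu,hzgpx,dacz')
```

Because the assertion is zero-width, the text it checks is not consumed and won't appear in the result.
`re.match` only tries the pattern at the start of the string.
Here the pattern fails at index 0, so the call returns None.

None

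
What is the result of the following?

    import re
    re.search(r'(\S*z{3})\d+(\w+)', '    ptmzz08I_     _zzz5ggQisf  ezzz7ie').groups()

The match spans [18:29] → '_zzz5ggQisf'.
Captured: group 1 = '_zzz', group 2 = 'ggQisf'.

('_zzz', 'ggQisf')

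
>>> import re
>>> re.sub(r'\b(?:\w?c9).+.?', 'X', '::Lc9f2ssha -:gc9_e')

'::X'

This matches a word boundary (`\b`, zero-width); then optionally a word character, then the literal 'c9' (non-capturing group); then one or more of any character, then optionally any character.
Matches: at [2:19] → 'Lc9f2ssha -:gc9_e'.
`sub` substitutes 'X' at each match site.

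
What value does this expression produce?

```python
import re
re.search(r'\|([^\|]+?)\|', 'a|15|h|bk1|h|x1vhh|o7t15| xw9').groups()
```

('15',)

Unlike `match`, `search` isn't anchored — it looks for the pattern anywhere in the string.
The match spans [1:5] → '|15|'.
Captured: group 1 = '15'.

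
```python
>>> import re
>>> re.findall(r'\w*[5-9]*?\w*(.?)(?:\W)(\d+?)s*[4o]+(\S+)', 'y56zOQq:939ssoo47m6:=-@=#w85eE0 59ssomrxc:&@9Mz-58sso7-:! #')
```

[('', '939', '7m6:=-@=#w85eE0'), ('', '59', 'mrxc:&@9Mz-58sso7-:!')]

The pattern matches zero or more of a word character, then zero or more of a character in [5-9] (lazy), then zero or more of a word character; then optionally any character (captured); then a non-word character (non-capturing group); then one or more of a digit (lazy) (captured); then zero or more of the literal 's', then one or more of one of [4o]; then one or more of a non-whitespace character (captured).
Matches: at [0:31] match 'y56zOQq:939ssoo47m6:=-@=#w85eE0', groups = ('', '939', '7m6:=-@=#w85eE0'); at [31:57] match ' 59ssomrxc:&@9Mz-58sso7-:!', groups = ('', '59', 'mrxc:&@9Mz-58sso7-:!').
3 groups means each result is a tuple of 3 captured strings — 2 here.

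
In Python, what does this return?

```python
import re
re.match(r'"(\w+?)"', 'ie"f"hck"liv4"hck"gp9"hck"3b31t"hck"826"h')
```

With `match`, the pattern is implicitly anchored at the beginning.
Here the string doesn't start with a match, so the call returns None.

None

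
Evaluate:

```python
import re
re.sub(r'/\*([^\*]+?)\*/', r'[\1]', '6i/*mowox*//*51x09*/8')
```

'6i[mowox][51x09]8'

Matches: at [2:11] → '/*mowox*/'; at [11:20] → '/*51x09*/'.
Each match is replaced using the text its own group 1 captured.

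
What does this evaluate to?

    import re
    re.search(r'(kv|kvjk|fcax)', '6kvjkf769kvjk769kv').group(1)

'kv'

Alternation tries branches left to right and keeps the first one that lets the overall match succeed at that position.
`re.search` tries every starting position until one works.
The match spans [1:3] → 'kv'.
Captured: group 1 = 'kv'.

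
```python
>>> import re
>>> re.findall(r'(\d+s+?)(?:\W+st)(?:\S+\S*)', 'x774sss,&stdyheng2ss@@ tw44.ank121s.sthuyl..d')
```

['774sss', '121s']

Pattern: one or more of a digit, then one or more of the literal 's' (lazy) (captured); then one or more of a non-word character, then the literal 'st' (non-capturing group); then one or more of a non-whitespace character, then zero or more of a non-whitespace character (non-capturing group).
Matches: at [1:22] match '774sss,&stdyheng2ss@@', group 1 = '774sss'; at [31:45] match '121s.sthuyl..d', group 1 = '121s'.
With a single group, `findall` returns only what that group captured — 2 items.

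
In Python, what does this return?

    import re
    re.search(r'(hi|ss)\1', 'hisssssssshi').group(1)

'ss'

The match spans [2:6] → 'ssss'.
Captured: group 1 = 'ss'.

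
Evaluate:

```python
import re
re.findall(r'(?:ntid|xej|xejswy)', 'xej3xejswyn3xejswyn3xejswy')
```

['xej', 'xej', 'xej', 'xej']

The regex engine tests alternatives in the order written; an earlier branch that matches wins even if a later one would match more.
Matches: at [0:3] → 'xej'; at [4:7] → 'xej'; at [12:15] → 'xej'; at [20:23] → 'xej'.
Since nothing is captured, `findall` lists the 4 matched substrings directly.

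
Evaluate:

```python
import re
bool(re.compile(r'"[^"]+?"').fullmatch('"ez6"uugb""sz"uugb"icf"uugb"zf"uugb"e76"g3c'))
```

False

`re.fullmatch` requires the pattern to consume the entire string.
Here the pattern can't cover the whole string, so the call returns None, and `bool(None)` is False.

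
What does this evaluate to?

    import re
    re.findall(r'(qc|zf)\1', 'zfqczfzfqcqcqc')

['zf', 'qc']

`\1` is not a pattern — it's the concrete string captured by group 1, re-applied verbatim.
Walking the string: at [4:8] match 'zfzf', group 1 = 'zf'; at [8:12] match 'qcqc', group 1 = 'qc'.
`findall` collects group 1 from each match (2 total).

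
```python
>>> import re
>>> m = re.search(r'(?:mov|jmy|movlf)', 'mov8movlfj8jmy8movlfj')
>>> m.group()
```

`re.search` scans for the first position where the pattern succeeds.
The match spans [0:3] → 'mov'.

'mov'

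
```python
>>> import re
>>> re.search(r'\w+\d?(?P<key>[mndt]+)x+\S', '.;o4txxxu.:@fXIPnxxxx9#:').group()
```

'o4txxxu'

This matches one or more of a word character, then optionally a digit; then one or more of one of [mndt] (captured as 'key'); then one or more of a literal 'x', then a non-whitespace character.
`search` walks the string left to right and returns the first match it finds.
The match spans [2:9] → 'o4txxxu'.
Captured: group 1 = 't'.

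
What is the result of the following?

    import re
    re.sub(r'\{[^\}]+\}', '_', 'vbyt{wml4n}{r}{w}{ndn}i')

Matches: at [4:11] → '{wml4n}'; at [11:14] → '{r}'; at [14:17] → '{w}'; at [17:22] → '{ndn}'.
Every occurrence is swapped for '_'.

'vbyt____i'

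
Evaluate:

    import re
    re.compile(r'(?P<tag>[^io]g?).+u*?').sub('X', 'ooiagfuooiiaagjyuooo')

'ooiX'

`sub` substitutes 'X' at each match site.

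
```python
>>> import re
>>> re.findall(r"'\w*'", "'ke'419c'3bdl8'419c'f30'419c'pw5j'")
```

["'ke'", "'3bdl8'", "'f30'", "'pw5j'"]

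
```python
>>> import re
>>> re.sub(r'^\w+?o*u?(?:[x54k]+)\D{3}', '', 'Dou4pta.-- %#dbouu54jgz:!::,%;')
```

'.-- %#dbouu54jgz:!::,%;'

This matches anchored at the start of the string; then one or more of a word character (lazy); then zero or more of a literal 'o', then optionally the literal 'u'; then one or more of one of [x54k] (non-capturing group); then exactly 3 of a non-digit.
Matches: at [0:7] → 'Dou4pta'.
Each match is replaced by ''.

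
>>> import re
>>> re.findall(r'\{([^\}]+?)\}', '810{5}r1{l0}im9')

['5', 'l0']

Matches: at [3:6] match '{5}', group 1 = '5'; at [8:12] match '{l0}', group 1 = 'l0'.
With a single group, `findall` returns only what that group captured — 2 items.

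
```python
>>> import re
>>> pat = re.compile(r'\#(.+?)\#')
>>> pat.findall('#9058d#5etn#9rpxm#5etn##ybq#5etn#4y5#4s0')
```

['9058d', '9rpxm', '#ybq', '4y5']

A non-greedy quantifier consumes as few characters as it can — just enough that the remainder of the pattern still matches from where it stops; whatever follows it matches normally.
Scanning left to right: at [0:7] match '#9058d#', group 1 = '9058d'; at [11:18] match '#9rpxm#', group 1 = '9rpxm'; at [22:28] match '##ybq#', group 1 = '#ybq'; at [32:37] match '#4y5#', group 1 = '4y5'.
`findall` collects group 1 from each match (4 total).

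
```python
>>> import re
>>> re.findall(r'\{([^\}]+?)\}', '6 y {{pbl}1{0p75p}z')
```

With a single group, `findall` returns only what that group captured — 2 items.

['{pbl', '0p75p']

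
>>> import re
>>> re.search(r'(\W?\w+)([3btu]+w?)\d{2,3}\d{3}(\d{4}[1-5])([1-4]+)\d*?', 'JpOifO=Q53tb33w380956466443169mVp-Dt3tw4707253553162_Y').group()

'=Q53tb33w3809564664431'

The pattern matches optionally a non-word character, then one or more of a word character (captured); then one or more of one of [3btu], then optionally a literal 'w' (captured); then 2 to 3 of a digit, then exactly 3 of a digit; then exactly 4 of a digit, then a character in [1-5] (captured); then one or more of a character in [1-4] (captured); then zero or more of a digit (lazy).
The match spans [6:28] → '=Q53tb33w3809564664431'.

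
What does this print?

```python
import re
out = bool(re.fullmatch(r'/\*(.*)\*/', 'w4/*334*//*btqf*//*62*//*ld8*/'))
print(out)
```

False

`fullmatch` succeeds only if the pattern covers the string from start to end.
Here there's no way to consume every character, so the call returns None, and `bool(None)` is False.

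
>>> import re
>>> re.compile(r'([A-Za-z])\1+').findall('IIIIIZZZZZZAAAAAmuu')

The backreference `\1` re-matches whatever the first group consumed, character for character.
With a single group, `findall` returns only what that group captured — 4 items.

['I', 'Z', 'A', 'u']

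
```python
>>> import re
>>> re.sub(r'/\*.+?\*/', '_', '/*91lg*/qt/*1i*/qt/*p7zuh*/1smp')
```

Because the quantifier is non-greedy, it stops expanding at the earliest point where the rest of the pattern can succeed.
Matches: at [0:8] → '/*91lg*/'; at [10:16] → '/*1i*/'; at [18:27] → '/*p7zuh*/'.
`sub` substitutes '_' at each match site.

'_qt_qt_1smp'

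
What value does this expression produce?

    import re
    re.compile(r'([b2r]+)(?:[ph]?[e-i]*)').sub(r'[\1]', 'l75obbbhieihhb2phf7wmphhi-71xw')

'l75o[bbb][b2]7wmphhi-71xw'

Pattern: one or more of one of [b2r] (captured); then optionally one of [ph], then zero or more of a character in [e-i] (non-capturing group).
Matches: at [4:13] → 'bbbhieihh'; at [13:18] → 'b2phf'.
Each match is replaced using the text its own group 1 captured.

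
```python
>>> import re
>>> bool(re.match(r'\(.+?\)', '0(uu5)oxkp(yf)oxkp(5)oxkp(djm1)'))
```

`re.match` only tries the pattern at the start of the string.
Here the string doesn't start with a match, so the call returns None, and `bool(None)` is False.

False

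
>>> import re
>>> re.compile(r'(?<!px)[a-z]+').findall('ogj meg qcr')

['ogj', 'meg', 'qcr']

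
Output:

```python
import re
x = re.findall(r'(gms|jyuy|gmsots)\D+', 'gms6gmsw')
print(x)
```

['gms']

Matches: at [4:8] match 'gmsw', group 1 = 'gms'.
Because there's exactly one group, `findall` drops the full match and keeps group 1 from the one hit.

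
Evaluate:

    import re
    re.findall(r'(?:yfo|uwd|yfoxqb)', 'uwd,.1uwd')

Scanning left to right: at [0:3] → 'uwd'; at [6:9] → 'uwd'.
`findall` yields the raw match text (2 of them) because the pattern has no groups.

['uwd', 'uwd']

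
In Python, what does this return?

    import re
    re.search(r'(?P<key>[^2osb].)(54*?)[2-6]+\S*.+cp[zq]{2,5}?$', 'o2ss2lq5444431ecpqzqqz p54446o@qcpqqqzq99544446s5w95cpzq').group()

Pattern: any character except [2osb], then any character (captured as 'key'); then the literal '5', then zero or more of a literal '4' (lazy) (captured); then one or more of a character in [2-6], then zero or more of a non-whitespace character; then one or more of any character, then the literal 'cp', then 2 to 5 of one of [zq] (lazy); then anchored at the end.
`search` walks the string left to right and returns the first match it finds.
The match spans [5:56] → 'lq5444431ecpqzqqz p54446o@qcpqqqzq99544446s5w95cpzq'.
Captured: group 1 = 'lq', group 2 = '5'.

'lq5444431ecpqzqqz p54446o@qcpqqqzq99544446s5w95cpzq'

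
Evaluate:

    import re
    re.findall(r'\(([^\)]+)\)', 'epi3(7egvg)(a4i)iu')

['7egvg', 'a4i']

`findall` collects group 1 from each match (2 total).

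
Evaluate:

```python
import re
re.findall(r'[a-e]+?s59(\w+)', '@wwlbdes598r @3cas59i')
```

The pattern matches one or more of a character in [a-e] (lazy), then the literal 's59'; then one or more of a word character (captured).
Scanning left to right: at [4:12] match 'bdes598r', group 1 = '8r'; at [15:21] match 'cas59i', group 1 = 'i'.
`findall` collects group 1 from each match (2 total).

['8r', 'i']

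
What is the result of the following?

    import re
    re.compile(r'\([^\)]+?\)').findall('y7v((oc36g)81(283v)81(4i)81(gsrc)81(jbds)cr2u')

['((oc36g)', '(283v)', '(4i)', '(gsrc)', '(jbds)']

`findall` yields the raw match text (5 of them) because the pattern has no groups.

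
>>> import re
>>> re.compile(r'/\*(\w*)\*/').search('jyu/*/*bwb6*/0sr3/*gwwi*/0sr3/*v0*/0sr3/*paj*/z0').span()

(5, 13)

`search` walks the string left to right and returns the first match it finds.
The match spans [5:13] → '/*bwb6*/'.
Captured: group 1 = 'bwb6'.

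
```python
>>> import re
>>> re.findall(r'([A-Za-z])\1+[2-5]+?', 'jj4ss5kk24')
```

`\1` has to match the exact text group 1 already captured.
Scanning left to right: at [0:3] match 'jj4', group 1 = 'j'; at [3:6] match 'ss5', group 1 = 's'; at [6:9] match 'kk2', group 1 = 'k'.
One capturing group, so `findall` returns just the captured substring from each match — 3 in all.

['j', 's', 'k']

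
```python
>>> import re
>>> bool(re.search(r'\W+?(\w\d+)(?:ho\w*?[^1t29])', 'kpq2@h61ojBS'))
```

Here the pattern never matches, so the call returns None, and `bool(None)` is False.

False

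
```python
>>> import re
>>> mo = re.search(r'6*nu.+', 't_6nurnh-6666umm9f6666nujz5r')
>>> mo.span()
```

Pattern: zero or more of a literal '6', then the literal 'nu'; then one or more of any character.
The match spans [2:28] → '6nurnh-6666umm9f6666nujz5r'.

(2, 28)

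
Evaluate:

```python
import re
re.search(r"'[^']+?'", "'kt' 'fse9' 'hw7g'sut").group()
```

Unlike `match`, `search` isn't anchored — it looks for the pattern anywhere in the string.
The match spans [0:4] → "'kt'".

"'kt'"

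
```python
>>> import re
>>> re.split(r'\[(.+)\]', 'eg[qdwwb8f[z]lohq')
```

['eg', 'qdwwb8f[z', 'lohq']

Matches to split on: at [2:13] → '[qdwwb8f[z]'.
`re.split` interleaves the captured-group text with the surrounding fragments.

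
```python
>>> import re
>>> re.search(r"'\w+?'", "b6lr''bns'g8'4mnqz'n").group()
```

"'bns'"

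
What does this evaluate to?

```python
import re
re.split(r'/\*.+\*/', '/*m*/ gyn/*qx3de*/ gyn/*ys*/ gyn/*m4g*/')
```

['', '']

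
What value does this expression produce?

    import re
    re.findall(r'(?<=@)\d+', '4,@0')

Lookahead/lookbehind check context without consuming it, so the matched span excludes the asserted characters.
Scanning left to right: at [3:4] → '0'.
No capturing groups, so `findall` returns the 1 full match string.

['0']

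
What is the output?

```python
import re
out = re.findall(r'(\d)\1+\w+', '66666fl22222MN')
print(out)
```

['6']

A backreference is literal: `\1` must see the identical characters the first group matched.
Walking the string: at [0:14] match '66666fl22222MN', group 1 = '6'.
With a single group, `findall` returns only what that group captured — 1 item.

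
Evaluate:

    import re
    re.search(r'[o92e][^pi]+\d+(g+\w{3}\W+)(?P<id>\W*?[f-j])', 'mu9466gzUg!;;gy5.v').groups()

The pattern matches one of [o92e], then one or more of any character except [pi]; then one or more of a digit; then one or more of the literal 'g', then exactly 3 of a word character, then one or more of a non-word character (captured); then zero or more of a non-word character (lazy), then a character in [f-j] (captured as 'id').
`re.search` scans for the first position where the pattern succeeds.
The match spans [2:14] → '9466gzUg!;;g'.
Captured: group 1 = 'gzUg!;;', group 2 = 'g'.

('gzUg!;;', 'g')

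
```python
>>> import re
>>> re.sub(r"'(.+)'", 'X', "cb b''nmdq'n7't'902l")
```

'cb bX902l'

Matches: at [4:16] → "''nmdq'n7't'".
`sub` substitutes 'X' at each match site.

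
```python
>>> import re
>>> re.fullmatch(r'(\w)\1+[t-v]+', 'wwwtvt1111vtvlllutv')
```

None

The backreference `\1` re-matches whatever the first group consumed, character for character.
`re.fullmatch` requires the pattern to consume the entire string.
Here the string isn't matched end-to-end, so the call returns None.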